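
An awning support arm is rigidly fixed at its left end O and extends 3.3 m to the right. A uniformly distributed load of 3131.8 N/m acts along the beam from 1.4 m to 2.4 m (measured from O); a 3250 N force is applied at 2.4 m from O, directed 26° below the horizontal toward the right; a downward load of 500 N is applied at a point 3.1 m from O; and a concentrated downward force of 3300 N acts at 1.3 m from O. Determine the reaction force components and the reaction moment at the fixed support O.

Resultant of the distributed load: 3131.8 × 1 = 3131.8 N at 1.9 m from O.
ΣF_x = 0: O_x + 3250·cos26° = 0 → O_x = -2921 N.
ΣF_y = 0: O_y − 3131.8·1 − 3250·sin26° − 500 − 3300 = 0 → O_y = 8357 N.
ΣM about O: M_O − (3131.8·1)·1.9 − 3250·sin26°·2.4 − 500·3.1 − 3300·1.3 = 0 → M_O = 15210 N·m.

O_x = -2921 N, O_y = 8357 N, M_O = 15210 N·m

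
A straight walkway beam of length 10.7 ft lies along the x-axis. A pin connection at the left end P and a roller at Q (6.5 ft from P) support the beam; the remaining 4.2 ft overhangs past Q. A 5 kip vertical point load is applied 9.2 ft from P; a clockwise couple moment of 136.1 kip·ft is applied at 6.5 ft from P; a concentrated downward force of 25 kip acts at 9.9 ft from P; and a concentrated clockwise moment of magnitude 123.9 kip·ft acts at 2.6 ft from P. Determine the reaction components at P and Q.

P_x = 0, P_y = -55.15 kip, Q_y = 85.15 kip

Taking moments about P: Q_y·6.5 − 5·9.2 − 136.1 − 25·9.9 − 123.9 = 0 → Q_y = 553.5/6.5 = 85.1538 ≈ 85.15 kip.
ΣF_y = 0: P_y + 85.1538 − 5 − 25 = 0 → P_y = -55.15 kip.
ΣF_x = 0: no horizontal applied forces, so P_x = 0.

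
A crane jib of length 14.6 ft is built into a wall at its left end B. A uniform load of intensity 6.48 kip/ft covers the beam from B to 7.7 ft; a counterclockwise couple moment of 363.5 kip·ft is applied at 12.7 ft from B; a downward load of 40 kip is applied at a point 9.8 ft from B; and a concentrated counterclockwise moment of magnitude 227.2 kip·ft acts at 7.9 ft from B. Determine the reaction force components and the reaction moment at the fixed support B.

B_x = 0, B_y = 89.90 kip, M_B = -6.600 kip·ft

Resultant of the distributed load: 6.48 × 7.7 = 49.896 kip at 3.85 ft from B.
ΣF_x = 0: B_x = 0.
ΣF_y = 0: B_y − 6.48·7.7 − 40 = 0 → B_y = 89.90 kip.
ΣM about B: M_B − (6.48·7.7)·3.85 + 363.5 − 40·9.8 + 227.2 = 0 → M_B = -6.600 kip·ft.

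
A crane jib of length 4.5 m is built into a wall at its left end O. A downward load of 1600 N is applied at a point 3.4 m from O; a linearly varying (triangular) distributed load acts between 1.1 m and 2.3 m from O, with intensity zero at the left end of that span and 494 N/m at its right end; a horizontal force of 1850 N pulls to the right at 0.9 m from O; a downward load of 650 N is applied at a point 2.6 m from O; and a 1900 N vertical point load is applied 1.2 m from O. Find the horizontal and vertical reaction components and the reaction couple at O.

Resultant of the triangular load: ½ × 494 × 1.2 = 296.4 N, acting at 1.9 m from O (one-third of the span from the peak).
ΣF_x = 0: O_x + 1850 = 0 → O_x = -1850 N.
ΣF_y = 0: O_y − 1600 − ½·494·1.2 − 650 − 1900 = 0 → O_y = 4446 N.
ΣM about O: M_O − 1600·3.4 − (½·494·1.2)·1.9 − 650·2.6 − 1900·1.2 = 0 → M_O = 9973 N·m.

O_x = -1850 N, O_y = 4446 N, M_O = 9973 N·m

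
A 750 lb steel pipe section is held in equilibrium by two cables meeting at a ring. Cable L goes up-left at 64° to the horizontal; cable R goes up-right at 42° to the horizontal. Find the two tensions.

T_L = 579.8 lb, T_R = 342.0 lb

ΣF_x = 0: −T_L·cos64° + T_R·cos42° = 0 → T_R = 0.589887·T_L.
ΣF_y = 0: T_L·sin64° + T_R·sin42° = 750.
Substitute: T_L·(0.898794 + 0.589887·0.669131) = 750 → T_L = 579.82 ≈ 579.8 lb.
Then T_R = 0.589887 × 579.82 = 342.0 lb.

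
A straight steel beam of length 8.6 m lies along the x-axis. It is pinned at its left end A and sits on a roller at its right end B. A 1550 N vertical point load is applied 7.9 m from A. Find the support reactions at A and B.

A_x = 0, A_y = 126.2 N, B_y = 1424 N

Taking moments about A: B_y·8.6 − 1550·7.9 = 0 → B_y = 12245/8.6 = 1423.84 ≈ 1424 N.
ΣF_y = 0: A_y + 1423.84 − 1550 = 0 → A_y = 126.2 N.
ΣF_x = 0: no horizontal applied forces, so A_x = 0.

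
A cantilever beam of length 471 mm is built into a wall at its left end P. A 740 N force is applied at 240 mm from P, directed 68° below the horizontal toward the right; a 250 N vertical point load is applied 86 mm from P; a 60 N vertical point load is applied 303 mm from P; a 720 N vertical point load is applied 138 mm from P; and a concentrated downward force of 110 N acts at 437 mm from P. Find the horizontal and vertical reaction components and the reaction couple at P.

P_x = -277.2 N, P_y = 1826 N, M_P = 351800 N·mm

ΣF_x = 0: P_x + 740·cos68° = 0 → P_x = -277.2 N.
ΣF_y = 0: P_y − 740·sin68° − 250 − 60 − 720 − 110 = 0 → P_y = 1826 N.
ΣM about P: M_P − 740·sin68°·240 − 250·86 − 60·303 − 720·138 − 110·437 = 0 → M_P = 351800 N·mm.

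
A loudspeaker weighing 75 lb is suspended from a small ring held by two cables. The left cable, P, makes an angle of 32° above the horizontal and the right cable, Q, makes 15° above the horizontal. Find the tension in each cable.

ΣF_x = 0: −T_P·cos32° + T_Q·cos15° = 0 → T_Q = 0.877964·T_P.
ΣF_y = 0: T_P·sin32° + T_Q·sin15° = 75.
Substitute: T_P·(0.529919 + 0.877964·0.258819) = 75 → T_P = 99.0553 ≈ 99.06 lb.
Then T_Q = 0.877964 × 99.0553 = 86.97 lb.

T_P = 99.06 lb, T_Q = 86.97 lb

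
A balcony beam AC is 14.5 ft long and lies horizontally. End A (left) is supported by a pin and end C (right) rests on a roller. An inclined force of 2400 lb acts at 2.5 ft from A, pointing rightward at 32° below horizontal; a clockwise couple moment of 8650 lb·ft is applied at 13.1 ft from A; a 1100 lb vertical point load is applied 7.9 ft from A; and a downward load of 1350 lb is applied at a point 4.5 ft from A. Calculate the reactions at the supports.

ΣM about A: C_y·14.5 − 2400·sin32°·2.5 − 8650 − 1100·7.9 − 1350·4.5 = 0 → C_y = 26594.5/14.5 = 1834.1 ≈ 1834 lb.
ΣF_y = 0: A_y + 1834.1 − 2400·sin32° − 1100 − 1350 = 0 → A_y = 1888 lb.
ΣF_x = 0: A_x + 2400·cos32° = 0 → A_x = -2035 lb.

A_x = -2035 lb, A_y = 1888 lb, C_y = 1834 lb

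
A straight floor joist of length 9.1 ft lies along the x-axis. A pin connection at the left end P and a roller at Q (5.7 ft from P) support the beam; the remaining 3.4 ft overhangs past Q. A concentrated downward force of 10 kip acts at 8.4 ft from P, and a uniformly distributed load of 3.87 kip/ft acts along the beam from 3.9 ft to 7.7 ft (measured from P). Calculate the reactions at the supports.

Resultant of the distributed load: 3.87 × 3.8 = 14.706 kip at 5.8 ft from P.
ΣM about P: Q_y·5.7 − 10·8.4 − (3.87·3.8)·5.8 = 0 → Q_y = 169.2948/5.7 = 29.7008 ≈ 29.70 kip.
ΣF_y = 0: P_y + 29.7008 − 10 − 3.87·3.8 = 0 → P_y = -4.995 kip.
ΣF_x = 0: no horizontal applied forces, so P_x = 0.

P_x = 0, P_y = -4.995 kip, Q_y = 29.70 kip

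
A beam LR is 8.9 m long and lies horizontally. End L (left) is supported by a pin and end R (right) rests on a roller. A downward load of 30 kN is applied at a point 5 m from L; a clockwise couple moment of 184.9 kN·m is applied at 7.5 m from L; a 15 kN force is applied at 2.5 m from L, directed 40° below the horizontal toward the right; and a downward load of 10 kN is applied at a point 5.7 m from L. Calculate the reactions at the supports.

L_x = -11.49 kN, L_y = 2.900 kN, R_y = 46.74 kN

ΣM about L: R_y·8.9 − 30·5 − 184.9 − 15·sin40°·2.5 − 10·5.7 = 0 → R_y = 416.005/8.9 = 46.7421 ≈ 46.74 kN.
ΣF_y = 0: L_y + 46.7421 − 30 − 15·sin40° − 10 = 0 → L_y = 2.900 kN.
ΣF_x = 0: L_x + 15·cos40° = 0 → L_x = -11.49 kN.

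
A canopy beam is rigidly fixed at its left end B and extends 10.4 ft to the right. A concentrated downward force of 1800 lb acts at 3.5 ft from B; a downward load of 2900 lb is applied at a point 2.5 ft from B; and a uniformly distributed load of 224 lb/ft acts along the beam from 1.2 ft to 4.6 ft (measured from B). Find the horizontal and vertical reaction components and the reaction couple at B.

B_x = 0, B_y = 5462 lb, M_B = 15760 lb·ft

Resultant of the distributed load: 224 × 3.4 = 761.6 lb at 2.9 ft from B.
ΣF_x = 0: B_x = 0.
ΣF_y = 0: B_y − 1800 − 2900 − 224·3.4 = 0 → B_y = 5462 lb.
ΣM about B: M_B − 1800·3.5 − 2900·2.5 − (224·3.4)·2.9 = 0 → M_B = 15760 lb·ft.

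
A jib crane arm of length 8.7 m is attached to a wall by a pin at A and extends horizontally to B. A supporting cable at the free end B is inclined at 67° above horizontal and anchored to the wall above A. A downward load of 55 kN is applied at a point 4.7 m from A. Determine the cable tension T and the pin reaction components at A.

ΣM about A: T·sin67°·8.7 − 55·4.7 = 0 → T = 258.5/(8.7·0.920505) = 32.2786 ≈ 32.28 kN.
ΣF_x = 0: A_x − T·cos67° = 0 → A_x = 32.2786 × 0.390731 = 12.61 kN.
ΣF_y = 0: A_y + T·sin67° − 55 = 0 → A_y = 55 − 32.2786 × 0.920505 = 25.29 kN.

T = 32.28 kN, A_x = 12.61 kN, A_y = 25.29 kN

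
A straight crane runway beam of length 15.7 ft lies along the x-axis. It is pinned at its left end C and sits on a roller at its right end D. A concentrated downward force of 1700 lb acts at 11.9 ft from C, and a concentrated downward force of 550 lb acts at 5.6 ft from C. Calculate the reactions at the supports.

ΣM about C: D_y·15.7 − 1700·11.9 − 550·5.6 = 0 → D_y = 23310/15.7 = 1484.71 ≈ 1485 lb.
ΣF_y = 0: C_y + 1484.71 − 1700 − 550 = 0 → C_y = 765.3 lb.
ΣF_x = 0: no horizontal applied forces, so C_x = 0.

C_x = 0, C_y = 765.3 lb, D_y = 1485 lb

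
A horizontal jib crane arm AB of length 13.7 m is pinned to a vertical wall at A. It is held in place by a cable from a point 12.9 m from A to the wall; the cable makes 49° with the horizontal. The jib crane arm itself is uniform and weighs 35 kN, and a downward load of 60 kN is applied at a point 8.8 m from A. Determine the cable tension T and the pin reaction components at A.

T = 78.86 kN, A_x = 51.74 kN, A_y = 35.48 kN

ΣM about A: T·sin49°·12.9 − 35·6.85 − 60·8.8 = 0 → T = 767.75/(12.9·0.75471) = 78.8588 ≈ 78.86 kN.
ΣF_x = 0: A_x − T·cos49° = 0 → A_x = 78.8588 × 0.656059 = 51.74 kN.
ΣF_y = 0: A_y + T·sin49° − 35 − 60 = 0 → A_y = 95 − 78.8588 × 0.75471 = 35.48 kN.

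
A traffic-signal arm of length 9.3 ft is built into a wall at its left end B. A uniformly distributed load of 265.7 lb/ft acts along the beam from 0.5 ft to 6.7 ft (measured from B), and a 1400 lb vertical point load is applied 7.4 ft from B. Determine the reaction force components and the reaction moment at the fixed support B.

B_x = 0, B_y = 3047 lb, M_B = 16290 lb·ft

Resultant of the distributed load: 265.7 × 6.2 = 1647.34 lb at 3.6 ft from B.
ΣF_x = 0: B_x = 0.
ΣF_y = 0: B_y − 265.7·6.2 − 1400 = 0 → B_y = 3047 lb.
ΣM about B: M_B − (265.7·6.2)·3.6 − 1400·7.4 = 0 → M_B = 16290 lb·ft.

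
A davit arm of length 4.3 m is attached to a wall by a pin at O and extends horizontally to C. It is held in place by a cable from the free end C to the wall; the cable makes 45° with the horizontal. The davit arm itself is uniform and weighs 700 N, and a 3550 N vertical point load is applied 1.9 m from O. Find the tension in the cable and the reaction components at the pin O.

ΣM about O: T·sin45°·4.3 − 700·2.15 − 3550·1.9 = 0 → T = 8250/(4.3·0.707107) = 2713.32 ≈ 2713 N.
ΣF_x = 0: O_x − T·cos45° = 0 → O_x = 2713.32 × 0.707107 = 1919 N.
ΣF_y = 0: O_y + T·sin45° − 700 − 3550 = 0 → O_y = 4250 − 2713.32 × 0.707107 = 2331 N.

T = 2713 N, O_x = 1919 N, O_y = 2331 N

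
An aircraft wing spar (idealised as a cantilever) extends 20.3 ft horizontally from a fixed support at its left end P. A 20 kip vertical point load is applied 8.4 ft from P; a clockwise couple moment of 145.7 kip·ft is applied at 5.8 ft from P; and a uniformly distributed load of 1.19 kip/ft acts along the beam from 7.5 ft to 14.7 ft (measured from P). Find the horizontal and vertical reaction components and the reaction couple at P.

Resultant of the distributed load: 1.19 × 7.2 = 8.568 kip at 11.1 ft from P.
ΣF_x = 0: P_x = 0.
ΣF_y = 0: P_y − 20 − 1.19·7.2 = 0 → P_y = 28.57 kip.
ΣM about P: M_P − 20·8.4 − 145.7 − (1.19·7.2)·11.1 = 0 → M_P = 408.8 kip·ft.

P_x = 0, P_y = 28.57 kip, M_P = 408.8 kip·ft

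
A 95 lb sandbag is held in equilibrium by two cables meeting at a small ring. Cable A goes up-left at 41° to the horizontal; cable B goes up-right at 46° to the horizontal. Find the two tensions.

T_A = 66.08 lb, T_B = 71.80 lb

ΣF_x = 0: −T_A·cos41° + T_B·cos46° = 0 → T_B = 1.08645·T_A.
ΣF_y = 0: T_A·sin41° + T_B·sin46° = 95.
Substitute: T_A·(0.656059 + 1.08645·0.71934) = 95 → T_A = 66.083 ≈ 66.08 lb.
Then T_B = 1.08645 × 66.083 = 71.80 lb.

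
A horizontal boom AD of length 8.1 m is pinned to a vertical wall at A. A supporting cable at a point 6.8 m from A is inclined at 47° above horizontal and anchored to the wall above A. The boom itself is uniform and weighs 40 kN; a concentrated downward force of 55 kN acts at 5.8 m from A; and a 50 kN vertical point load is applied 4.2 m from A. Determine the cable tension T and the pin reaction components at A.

T = 138.9 kN, A_x = 94.76 kN, A_y = 43.38 kN

ΣM about A: T·sin47°·6.8 − 40·4.05 − 55·5.8 − 50·4.2 = 0 → T = 691/(6.8·0.731354) = 138.945 ≈ 138.9 kN.
ΣF_x = 0: A_x − T·cos47° = 0 → A_x = 138.945 × 0.681998 = 94.76 kN.
ΣF_y = 0: A_y + T·sin47° − 40 − 55 − 50 = 0 → A_y = 145 − 138.945 × 0.731354 = 43.38 kN.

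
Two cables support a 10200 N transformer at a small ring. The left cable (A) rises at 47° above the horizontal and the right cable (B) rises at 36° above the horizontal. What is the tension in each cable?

T_A = 8314 N, T_B = 7009 N

ΣF_x = 0: −T_A·cos47° + T_B·cos36° = 0 → T_B = 0.842996·T_A.
ΣF_y = 0: T_A·sin47° + T_B·sin36° = 10200.
Substitute: T_A·(0.731354 + 0.842996·0.587785) = 10200 → T_A = 8313.94 ≈ 8314 N.
Then T_B = 0.842996 × 8313.94 = 7009 N.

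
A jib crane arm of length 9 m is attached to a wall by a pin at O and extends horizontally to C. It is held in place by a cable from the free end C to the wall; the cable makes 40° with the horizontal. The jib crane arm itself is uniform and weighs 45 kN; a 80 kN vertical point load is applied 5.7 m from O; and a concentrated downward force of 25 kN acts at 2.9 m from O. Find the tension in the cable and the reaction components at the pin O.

ΣM about O: T·sin40°·9 − 45·4.5 − 80·5.7 − 25·2.9 = 0 → T = 731/(9·0.642788) = 126.359 ≈ 126.4 kN.
ΣF_x = 0: O_x − T·cos40° = 0 → O_x = 126.359 × 0.766044 = 96.80 kN.
ΣF_y = 0: O_y + T·sin40° − 45 − 80 − 25 = 0 → O_y = 150 − 126.359 × 0.642788 = 68.78 kN.

T = 126.4 kN, O_x = 96.80 kN, O_y = 68.78 kN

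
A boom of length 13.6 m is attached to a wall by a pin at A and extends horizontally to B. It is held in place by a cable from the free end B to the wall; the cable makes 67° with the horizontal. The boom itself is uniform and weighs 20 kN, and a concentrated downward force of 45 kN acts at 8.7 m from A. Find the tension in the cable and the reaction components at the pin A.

T = 42.14 kN, A_x = 16.46 kN, A_y = 26.21 kN

ΣM about A: T·sin67°·13.6 − 20·6.8 − 45·8.7 = 0 → T = 527.5/(13.6·0.920505) = 42.1364 ≈ 42.14 kN.
ΣF_x = 0: A_x − T·cos67° = 0 → A_x = 42.1364 × 0.390731 = 16.46 kN.
ΣF_y = 0: A_y + T·sin67° − 20 − 45 = 0 → A_y = 65 − 42.1364 × 0.920505 = 26.21 kN.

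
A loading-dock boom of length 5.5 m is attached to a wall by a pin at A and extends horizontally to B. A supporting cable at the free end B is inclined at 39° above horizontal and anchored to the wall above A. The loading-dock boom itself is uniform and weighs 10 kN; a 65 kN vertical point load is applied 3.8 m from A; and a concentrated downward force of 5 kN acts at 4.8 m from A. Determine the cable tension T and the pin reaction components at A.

ΣM about A: T·sin39°·5.5 − 10·2.75 − 65·3.8 − 5·4.8 = 0 → T = 298.5/(5.5·0.62932) = 86.2403 ≈ 86.24 kN.
ΣF_x = 0: A_x − T·cos39° = 0 → A_x = 86.2403 × 0.777146 = 67.02 kN.
ΣF_y = 0: A_y + T·sin39° − 10 − 65 − 5 = 0 → A_y = 80 − 86.2403 × 0.62932 = 25.73 kN.

T = 86.24 kN, A_x = 67.02 kN, A_y = 25.73 kN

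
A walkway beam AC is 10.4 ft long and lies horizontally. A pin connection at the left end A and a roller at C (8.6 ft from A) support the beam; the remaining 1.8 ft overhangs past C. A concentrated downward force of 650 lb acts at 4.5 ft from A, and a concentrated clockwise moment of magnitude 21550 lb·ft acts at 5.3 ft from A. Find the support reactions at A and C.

Moments about A: C_y·8.6 − 650·4.5 − 21550 = 0 → C_y = 24475/8.6 = 2845.93 ≈ 2846 lb.
ΣF_y = 0: A_y + 2845.93 − 650 = 0 → A_y = -2196 lb.
ΣF_x = 0: no horizontal applied forces, so A_x = 0.

A_x = 0, A_y = -2196 lb, C_y = 2846 lb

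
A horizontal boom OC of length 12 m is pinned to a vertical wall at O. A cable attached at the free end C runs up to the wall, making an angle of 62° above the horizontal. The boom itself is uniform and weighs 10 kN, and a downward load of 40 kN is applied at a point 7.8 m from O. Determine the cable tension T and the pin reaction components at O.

T = 35.11 kN, O_x = 16.48 kN, O_y = 19.00 kN

ΣM about O: T·sin62°·12 − 10·6 − 40·7.8 = 0 → T = 372/(12·0.882948) = 35.1097 ≈ 35.11 kN.
ΣF_x = 0: O_x − T·cos62° = 0 → O_x = 35.1097 × 0.469472 = 16.48 kN.
ΣF_y = 0: O_y + T·sin62° − 10 − 40 = 0 → O_y = 50 − 35.1097 × 0.882948 = 19.00 kN.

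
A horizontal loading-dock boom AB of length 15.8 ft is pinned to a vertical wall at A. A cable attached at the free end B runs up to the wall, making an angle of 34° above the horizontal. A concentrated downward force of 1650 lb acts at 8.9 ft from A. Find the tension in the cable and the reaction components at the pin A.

T = 1662 lb, A_x = 1378 lb, A_y = 720.6 lb

ΣM about A: T·sin34°·15.8 − 1650·8.9 = 0 → T = 14685/(15.8·0.559193) = 1662.09 ≈ 1662 lb.
ΣF_x = 0: A_x − T·cos34° = 0 → A_x = 1662.09 × 0.829038 = 1378 lb.
ΣF_y = 0: A_y + T·sin34° − 1650 = 0 → A_y = 1650 − 1662.09 × 0.559193 = 720.6 lb.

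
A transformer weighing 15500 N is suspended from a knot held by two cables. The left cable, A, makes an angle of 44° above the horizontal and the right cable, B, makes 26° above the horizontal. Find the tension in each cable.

ΣF_x = 0: −T_A·cos44° + T_B·cos26° = 0 → T_B = 0.800339·T_A.
ΣF_y = 0: T_A·sin44° + T_B·sin26° = 15500.
Substitute: T_A·(0.694658 + 0.800339·0.438371) = 15500 → T_A = 14825.4 ≈ 14830 N.
Then T_B = 0.800339 × 14825.4 = 11870 N.

T_A = 14830 N, T_B = 11870 N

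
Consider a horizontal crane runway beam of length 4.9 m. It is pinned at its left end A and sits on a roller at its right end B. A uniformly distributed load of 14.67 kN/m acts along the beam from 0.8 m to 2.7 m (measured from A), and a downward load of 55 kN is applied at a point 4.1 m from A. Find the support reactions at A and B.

A_x = 0, A_y = 26.90 kN, B_y = 55.98 kN

Resultant of the distributed load: 14.67 × 1.9 = 27.873 kN at 1.75 m from A.
ΣM about A: B_y·4.9 − (14.67·1.9)·1.75 − 55·4.1 = 0 → B_y = 274.27775/4.9 = 55.9751 ≈ 55.98 kN.
ΣF_y = 0: A_y + 55.9751 − 14.67·1.9 − 55 = 0 → A_y = 26.90 kN.
ΣF_x = 0: no horizontal applied forces, so A_x = 0.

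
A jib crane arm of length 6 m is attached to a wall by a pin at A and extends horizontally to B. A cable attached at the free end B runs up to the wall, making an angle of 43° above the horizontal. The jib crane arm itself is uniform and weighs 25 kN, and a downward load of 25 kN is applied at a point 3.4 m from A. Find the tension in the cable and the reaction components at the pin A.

T = 39.10 kN, A_x = 28.60 kN, A_y = 23.33 kN

ΣM about A: T·sin43°·6 − 25·3 − 25·3.4 = 0 → T = 160/(6·0.681998) = 39.1008 ≈ 39.10 kN.
ΣF_x = 0: A_x − T·cos43° = 0 → A_x = 39.1008 × 0.731354 = 28.60 kN.
ΣF_y = 0: A_y + T·sin43° − 25 − 25 = 0 → A_y = 50 − 39.1008 × 0.681998 = 23.33 kN.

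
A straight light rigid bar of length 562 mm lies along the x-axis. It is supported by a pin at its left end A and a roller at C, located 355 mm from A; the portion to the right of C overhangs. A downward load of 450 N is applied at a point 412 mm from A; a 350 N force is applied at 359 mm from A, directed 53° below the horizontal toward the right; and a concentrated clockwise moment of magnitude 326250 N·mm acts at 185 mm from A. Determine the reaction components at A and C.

A_x = -210.6 N, A_y = -994.4 N, C_y = 1724 N

Taking moments about A: C_y·355 − 450·412 − 350·sin53°·359 − 326250 = 0 → C_y = 611999/355 = 1723.94 ≈ 1724 N.
ΣF_y = 0: A_y + 1723.94 − 450 − 350·sin53° = 0 → A_y = -994.4 N.
ΣF_x = 0: A_x + 350·cos53° = 0 → A_x = -210.6 N.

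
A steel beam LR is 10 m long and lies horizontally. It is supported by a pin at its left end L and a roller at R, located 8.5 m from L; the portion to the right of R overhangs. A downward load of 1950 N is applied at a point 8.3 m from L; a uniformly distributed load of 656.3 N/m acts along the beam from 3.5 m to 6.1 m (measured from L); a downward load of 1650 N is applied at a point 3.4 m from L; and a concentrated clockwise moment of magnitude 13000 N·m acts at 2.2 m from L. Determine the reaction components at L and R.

L_x = 0, L_y = 249.2 N, R_y = 5057 N

Resultant of the distributed load: 656.3 × 2.6 = 1706.38 N at 4.8 m from L.
ΣM about L: R_y·8.5 − 1950·8.3 − (656.3·2.6)·4.8 − 1650·3.4 − 13000 = 0 → R_y = 42985.624/8.5 = 5057.13 ≈ 5057 N.
ΣF_y = 0: L_y + 5057.13 − 1950 − 656.3·2.6 − 1650 = 0 → L_y = 249.2 N.
ΣF_x = 0: no horizontal applied forces, so L_x = 0.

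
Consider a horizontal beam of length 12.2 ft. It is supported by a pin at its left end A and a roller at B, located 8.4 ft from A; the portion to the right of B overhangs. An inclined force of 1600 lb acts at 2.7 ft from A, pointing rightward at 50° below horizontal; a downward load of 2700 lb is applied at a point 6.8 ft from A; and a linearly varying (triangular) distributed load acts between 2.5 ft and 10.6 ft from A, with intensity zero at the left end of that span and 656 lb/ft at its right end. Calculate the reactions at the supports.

A_x = -1028 lb, A_y = 1504 lb, B_y = 5078 lb

Resultant of the triangular load: ½ × 656 × 8.1 = 2656.8 lb, acting at 7.9 ft from A (one-third of the span from the peak).
Moments about A: B_y·8.4 − 1600·sin50°·2.7 − 2700·6.8 − (½·656·8.1)·7.9 = 0 → B_y = 42658/8.4 = 5078.33 ≈ 5078 lb.
ΣF_y = 0: A_y + 5078.33 − 1600·sin50° − 2700 − ½·656·8.1 = 0 → A_y = 1504 lb.
ΣF_x = 0: A_x + 1600·cos50° = 0 → A_x = -1028 lb.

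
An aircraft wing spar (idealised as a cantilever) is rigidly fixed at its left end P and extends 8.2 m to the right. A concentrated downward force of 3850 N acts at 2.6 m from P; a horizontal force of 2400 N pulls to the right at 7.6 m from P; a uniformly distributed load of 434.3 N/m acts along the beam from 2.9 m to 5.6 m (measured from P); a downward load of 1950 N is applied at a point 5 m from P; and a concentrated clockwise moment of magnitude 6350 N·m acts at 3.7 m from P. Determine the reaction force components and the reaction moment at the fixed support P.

Resultant of the distributed load: 434.3 × 2.7 = 1172.61 N at 4.25 m from P.
ΣF_x = 0: P_x + 2400 = 0 → P_x = -2400 N.
ΣF_y = 0: P_y − 3850 − 434.3·2.7 − 1950 = 0 → P_y = 6973 N.
ΣM about P: M_P − 3850·2.6 − (434.3·2.7)·4.25 − 1950·5 − 6350 = 0 → M_P = 31090 N·m.

P_x = -2400 N, P_y = 6973 N, M_P = 31090 N·m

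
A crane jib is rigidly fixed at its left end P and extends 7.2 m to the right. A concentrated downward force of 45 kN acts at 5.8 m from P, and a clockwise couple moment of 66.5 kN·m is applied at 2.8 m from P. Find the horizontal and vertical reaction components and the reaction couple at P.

ΣF_x = 0: P_x = 0.
ΣF_y = 0: P_y − 45 = 0 → P_y = 45.00 kN.
ΣM about P: M_P − 45·5.8 − 66.5 = 0 → M_P = 327.5 kN·m.

P_x = 0, P_y = 45.00 kN, M_P = 327.5 kN·m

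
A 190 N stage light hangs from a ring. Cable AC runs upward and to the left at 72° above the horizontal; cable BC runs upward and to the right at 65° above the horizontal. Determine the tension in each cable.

ΣF_x = 0: −T_AC·cos72° + T_BC·cos65° = 0 → T_BC = 0.731197·T_AC.
ΣF_y = 0: T_AC·sin72° + T_BC·sin65° = 190.
Substitute: T_AC·(0.951057 + 0.731197·0.906308) = 190 → T_AC = 117.738 ≈ 117.7 N.
Then T_BC = 0.731197 × 117.738 = 86.09 N.

T_AC = 117.7 N, T_BC = 86.09 N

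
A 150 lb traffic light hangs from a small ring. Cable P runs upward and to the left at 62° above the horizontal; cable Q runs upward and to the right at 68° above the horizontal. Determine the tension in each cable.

ΣF_x = 0: −T_P·cos62° + T_Q·cos68° = 0 → T_Q = 1.25324·T_P.
ΣF_y = 0: T_P·sin62° + T_Q·sin68° = 150.
Substitute: T_P·(0.882948 + 1.25324·0.927184) = 150 → T_P = 73.3521 ≈ 73.35 lb.
Then T_Q = 1.25324 × 73.3521 = 91.93 lb.

T_P = 73.35 lb, T_Q = 91.93 lb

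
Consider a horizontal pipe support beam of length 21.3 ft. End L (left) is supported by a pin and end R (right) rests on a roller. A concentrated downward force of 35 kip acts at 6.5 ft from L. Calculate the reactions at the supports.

Taking moments about L: R_y·21.3 − 35·6.5 = 0 → R_y = 227.5/21.3 = 10.6808 ≈ 10.68 kip.
ΣF_y = 0: L_y + 10.6808 − 35 = 0 → L_y = 24.32 kip.
ΣF_x = 0: no horizontal applied forces, so L_x = 0.

L_x = 0, L_y = 24.32 kip, R_y = 10.68 kip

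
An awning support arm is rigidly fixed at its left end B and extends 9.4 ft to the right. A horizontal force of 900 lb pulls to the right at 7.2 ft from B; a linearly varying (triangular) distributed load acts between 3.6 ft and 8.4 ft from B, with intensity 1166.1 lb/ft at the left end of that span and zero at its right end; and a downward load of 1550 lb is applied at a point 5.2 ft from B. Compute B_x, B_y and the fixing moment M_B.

B_x = -900.0 lb, B_y = 4349 lb, M_B = 22610 lb·ft

Resultant of the triangular load: ½ × 1166.1 × 4.8 = 2798.64 lb, acting at 5.2 ft from B (one-third of the span from the peak).
ΣF_x = 0: B_x + 900 = 0 → B_x = -900.0 lb.
ΣF_y = 0: B_y − ½·1166.1·4.8 − 1550 = 0 → B_y = 4349 lb.
ΣM about B: M_B − (½·1166.1·4.8)·5.2 − 1550·5.2 = 0 → M_B = 22610 lb·ft.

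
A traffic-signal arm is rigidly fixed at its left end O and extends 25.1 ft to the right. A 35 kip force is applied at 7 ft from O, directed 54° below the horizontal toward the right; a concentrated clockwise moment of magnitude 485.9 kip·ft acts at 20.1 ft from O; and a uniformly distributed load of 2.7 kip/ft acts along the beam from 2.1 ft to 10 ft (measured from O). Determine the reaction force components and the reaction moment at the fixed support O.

O_x = -20.57 kip, O_y = 49.65 kip, M_O = 813.2 kip·ft

Resultant of the distributed load: 2.7 × 7.9 = 21.33 kip at 6.05 ft from O.
ΣF_x = 0: O_x + 35·cos54° = 0 → O_x = -20.57 kip.
ΣF_y = 0: O_y − 35·sin54° − 2.7·7.9 = 0 → O_y = 49.65 kip.
ΣM about O: M_O − 35·sin54°·7 − 485.9 − (2.7·7.9)·6.05 = 0 → M_O = 813.2 kip·ft.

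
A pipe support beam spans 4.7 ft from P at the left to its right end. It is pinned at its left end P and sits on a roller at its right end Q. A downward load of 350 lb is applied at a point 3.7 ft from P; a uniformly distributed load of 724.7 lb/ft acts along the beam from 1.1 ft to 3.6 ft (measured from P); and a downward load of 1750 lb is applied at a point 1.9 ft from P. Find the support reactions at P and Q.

Resultant of the distributed load: 724.7 × 2.5 = 1811.75 lb at 2.35 ft from P.
Moments about P: Q_y·4.7 − 350·3.7 − (724.7·2.5)·2.35 − 1750·1.9 = 0 → Q_y = 8877.6125/4.7 = 1888.85 ≈ 1889 lb.
ΣF_y = 0: P_y + 1888.85 − 350 − 724.7·2.5 − 1750 = 0 → P_y = 2023 lb.
ΣF_x = 0: no horizontal applied forces, so P_x = 0.

P_x = 0, P_y = 2023 lb, Q_y = 1889 lb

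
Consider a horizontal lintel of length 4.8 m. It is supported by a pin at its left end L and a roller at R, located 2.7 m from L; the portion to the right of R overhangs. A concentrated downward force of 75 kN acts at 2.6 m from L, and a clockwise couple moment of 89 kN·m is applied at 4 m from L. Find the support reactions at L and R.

L_x = 0, L_y = -30.19 kN, R_y = 105.2 kN

ΣM about L: R_y·2.7 − 75·2.6 − 89 = 0 → R_y = 284/2.7 = 105.185 ≈ 105.2 kN.
ΣF_y = 0: L_y + 105.185 − 75 = 0 → L_y = -30.19 kN.
ΣF_x = 0: no horizontal applied forces, so L_x = 0.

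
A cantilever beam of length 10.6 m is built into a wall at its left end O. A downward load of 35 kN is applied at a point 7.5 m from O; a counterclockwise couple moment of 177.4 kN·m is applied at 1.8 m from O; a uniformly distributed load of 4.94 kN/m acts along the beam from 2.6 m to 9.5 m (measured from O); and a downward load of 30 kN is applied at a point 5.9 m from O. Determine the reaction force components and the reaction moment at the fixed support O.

O_x = 0, O_y = 99.09 kN, M_O = 468.3 kN·m

Resultant of the distributed load: 4.94 × 6.9 = 34.086 kN at 6.05 m from O.
ΣF_x = 0: O_x = 0.
ΣF_y = 0: O_y − 35 − 4.94·6.9 − 30 = 0 → O_y = 99.09 kN.
ΣM about O: M_O − 35·7.5 + 177.4 − (4.94·6.9)·6.05 − 30·5.9 = 0 → M_O = 468.3 kN·m.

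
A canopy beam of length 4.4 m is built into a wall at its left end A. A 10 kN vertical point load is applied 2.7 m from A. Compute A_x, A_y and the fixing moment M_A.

ΣF_x = 0: A_x = 0.
ΣF_y = 0: A_y − 10 = 0 → A_y = 10.00 kN.
ΣM about A: M_A − 10·2.7 = 0 → M_A = 27.00 kN·m.

A_x = 0, A_y = 10.00 kN, M_A = 27.00 kN·m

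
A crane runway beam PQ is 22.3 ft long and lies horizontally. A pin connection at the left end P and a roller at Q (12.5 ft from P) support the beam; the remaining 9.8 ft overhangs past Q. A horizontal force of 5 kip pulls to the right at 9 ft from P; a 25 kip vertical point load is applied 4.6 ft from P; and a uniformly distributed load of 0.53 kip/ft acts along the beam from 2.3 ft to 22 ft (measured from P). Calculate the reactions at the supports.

P_x = -5.000 kip, P_y = 16.09 kip, Q_y = 19.35 kip

Resultant of the distributed load: 0.53 × 19.7 = 10.441 kip at 12.15 ft from P.
Taking moments about P: Q_y·12.5 − 25·4.6 − (0.53·19.7)·12.15 = 0 → Q_y = 241.85815/12.5 = 19.3487 ≈ 19.35 kip.
ΣF_y = 0: P_y + 19.3487 − 25 − 0.53·19.7 = 0 → P_y = 16.09 kip.
ΣF_x = 0: P_x + 5 = 0 → P_x = -5.000 kip.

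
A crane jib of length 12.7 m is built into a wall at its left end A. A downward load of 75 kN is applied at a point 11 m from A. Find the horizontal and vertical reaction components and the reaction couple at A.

ΣF_x = 0: A_x = 0.
ΣF_y = 0: A_y − 75 = 0 → A_y = 75.00 kN.
ΣM about A: M_A − 75·11 = 0 → M_A = 825.0 kN·m.

A_x = 0, A_y = 75.00 kN, M_A = 825.0 kN·m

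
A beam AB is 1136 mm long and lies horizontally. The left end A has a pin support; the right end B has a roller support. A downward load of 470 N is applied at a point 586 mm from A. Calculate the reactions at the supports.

ΣM about A: B_y·1136 − 470·586 = 0 → B_y = 275420/1136 = 242.447 ≈ 242.4 N.
ΣF_y = 0: A_y + 242.447 − 470 = 0 → A_y = 227.6 N.
ΣF_x = 0: no horizontal applied forces, so A_x = 0.

A_x = 0, A_y = 227.6 N, B_y = 242.4 N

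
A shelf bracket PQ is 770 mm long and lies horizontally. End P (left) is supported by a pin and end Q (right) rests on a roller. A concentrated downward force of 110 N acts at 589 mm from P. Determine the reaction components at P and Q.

Moments about P: Q_y·770 − 110·589 = 0 → Q_y = 64790/770 = 84.1429 ≈ 84.14 N.
ΣF_y = 0: P_y + 84.1429 − 110 = 0 → P_y = 25.86 N.
ΣF_x = 0: no horizontal applied forces, so P_x = 0.

P_x = 0, P_y = 25.86 N, Q_y = 84.14 N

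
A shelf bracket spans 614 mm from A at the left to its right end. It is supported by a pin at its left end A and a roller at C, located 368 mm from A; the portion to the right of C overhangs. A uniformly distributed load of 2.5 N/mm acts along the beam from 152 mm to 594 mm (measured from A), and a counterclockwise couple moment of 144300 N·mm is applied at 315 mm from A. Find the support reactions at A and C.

A_x = 0, A_y = 377.1 N, C_y = 727.9 N

Resultant of the distributed load: 2.5 × 442 = 1105 N at 373 mm from A.
ΣM about A: C_y·368 − (2.5·442)·373 + 144300 = 0 → C_y = 267865/368 = 727.894 ≈ 727.9 N.
ΣF_y = 0: A_y + 727.894 − 2.5·442 = 0 → A_y = 377.1 N.
ΣF_x = 0: no horizontal applied forces, so A_x = 0.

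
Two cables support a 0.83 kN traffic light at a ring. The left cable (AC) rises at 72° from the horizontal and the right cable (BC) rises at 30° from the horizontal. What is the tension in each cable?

ΣF_x = 0: −T_AC·cos72° + T_BC·cos30° = 0 → T_BC = 0.356822·T_AC.
ΣF_y = 0: T_AC·sin72° + T_BC·sin30° = 0.83.
Substitute: T_AC·(0.951057 + 0.356822·0.5) = 0.83 → T_AC = 0.734859 ≈ 0.7349 kN.
Then T_BC = 0.356822 × 0.734859 = 0.2622 kN.

T_AC = 0.7349 kN, T_BC = 0.2622 kN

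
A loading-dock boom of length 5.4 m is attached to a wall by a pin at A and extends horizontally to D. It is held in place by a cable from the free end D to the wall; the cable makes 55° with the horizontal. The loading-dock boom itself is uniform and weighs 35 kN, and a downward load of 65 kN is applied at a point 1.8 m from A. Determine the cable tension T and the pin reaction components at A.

ΣM about A: T·sin55°·5.4 − 35·2.7 − 65·1.8 = 0 → T = 211.5/(5.4·0.819152) = 47.8137 ≈ 47.81 kN.
ΣF_x = 0: A_x − T·cos55° = 0 → A_x = 47.8137 × 0.573576 = 27.42 kN.
ΣF_y = 0: A_y + T·sin55° − 35 − 65 = 0 → A_y = 100 − 47.8137 × 0.819152 = 60.83 kN.

T = 47.81 kN, A_x = 27.42 kN, A_y = 60.83 kN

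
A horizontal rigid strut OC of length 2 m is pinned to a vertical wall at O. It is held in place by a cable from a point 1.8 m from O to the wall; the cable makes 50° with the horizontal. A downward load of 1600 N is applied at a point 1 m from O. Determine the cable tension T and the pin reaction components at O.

ΣM about O: T·sin50°·1.8 − 1600·1 = 0 → T = 1600/(1.8·0.766044) = 1160.36 ≈ 1160 N.
ΣF_x = 0: O_x − T·cos50° = 0 → O_x = 1160.36 × 0.642788 = 745.9 N.
ΣF_y = 0: O_y + T·sin50° − 1600 = 0 → O_y = 1600 − 1160.36 × 0.766044 = 711.1 N.

T = 1160 N, O_x = 745.9 N, O_y = 711.1 N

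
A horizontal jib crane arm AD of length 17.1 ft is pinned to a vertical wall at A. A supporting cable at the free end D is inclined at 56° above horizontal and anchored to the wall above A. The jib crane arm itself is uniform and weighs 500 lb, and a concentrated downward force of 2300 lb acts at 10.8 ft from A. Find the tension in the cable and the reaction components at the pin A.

ΣM about A: T·sin56°·17.1 − 500·8.55 − 2300·10.8 = 0 → T = 29115/(17.1·0.829038) = 2053.74 ≈ 2054 lb.
ΣF_x = 0: A_x − T·cos56° = 0 → A_x = 2053.74 × 0.559193 = 1148 lb.
ΣF_y = 0: A_y + T·sin56° − 500 − 2300 = 0 → A_y = 2800 − 2053.74 × 0.829038 = 1097 lb.

T = 2054 lb, A_x = 1148 lb, A_y = 1097 lb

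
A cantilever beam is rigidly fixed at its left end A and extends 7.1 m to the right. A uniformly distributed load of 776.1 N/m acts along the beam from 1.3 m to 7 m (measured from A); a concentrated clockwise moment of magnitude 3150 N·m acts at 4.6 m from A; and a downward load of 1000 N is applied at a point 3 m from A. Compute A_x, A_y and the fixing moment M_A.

Resultant of the distributed load: 776.1 × 5.7 = 4423.77 N at 4.15 m from A.
ΣF_x = 0: A_x = 0.
ΣF_y = 0: A_y − 776.1·5.7 − 1000 = 0 → A_y = 5424 N.
ΣM about A: M_A − (776.1·5.7)·4.15 − 3150 − 1000·3 = 0 → M_A = 24510 N·m.

A_x = 0, A_y = 5424 N, M_A = 24510 N·m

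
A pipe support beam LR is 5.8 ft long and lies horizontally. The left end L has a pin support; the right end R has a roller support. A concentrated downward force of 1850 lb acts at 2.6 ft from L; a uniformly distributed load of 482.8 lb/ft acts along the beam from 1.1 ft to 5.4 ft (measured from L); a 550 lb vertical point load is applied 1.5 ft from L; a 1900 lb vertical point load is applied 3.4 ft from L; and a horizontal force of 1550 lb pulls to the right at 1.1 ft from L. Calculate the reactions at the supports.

L_x = -1550 lb, L_y = 3127 lb, R_y = 3249 lb

Resultant of the distributed load: 482.8 × 4.3 = 2076.04 lb at 3.25 ft from L.
ΣM about L: R_y·5.8 − 1850·2.6 − (482.8·4.3)·3.25 − 550·1.5 − 1900·3.4 = 0 → R_y = 18842.13/5.8 = 3248.64 ≈ 3249 lb.
ΣF_y = 0: L_y + 3248.64 − 1850 − 482.8·4.3 − 550 − 1900 = 0 → L_y = 3127 lb.
ΣF_x = 0: L_x + 1550 = 0 → L_x = -1550 lb.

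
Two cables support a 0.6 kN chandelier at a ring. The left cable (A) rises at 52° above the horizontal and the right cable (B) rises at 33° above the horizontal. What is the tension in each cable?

T_A = 0.5051 kN, T_B = 0.3708 kN

ΣF_x = 0: −T_A·cos52° + T_B·cos33° = 0 → T_B = 0.734092·T_A.
ΣF_y = 0: T_A·sin52° + T_B·sin33° = 0.6.
Substitute: T_A·(0.788011 + 0.734092·0.544639) = 0.6 → T_A = 0.505124 ≈ 0.5051 kN.
Then T_B = 0.734092 × 0.505124 = 0.3708 kN.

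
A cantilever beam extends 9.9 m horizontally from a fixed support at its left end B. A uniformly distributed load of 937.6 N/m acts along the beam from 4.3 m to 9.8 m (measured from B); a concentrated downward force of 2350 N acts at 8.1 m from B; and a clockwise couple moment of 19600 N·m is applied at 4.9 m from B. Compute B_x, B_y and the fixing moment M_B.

B_x = 0, B_y = 7507 N, M_B = 74990 N·m

Resultant of the distributed load: 937.6 × 5.5 = 5156.8 N at 7.05 m from B.
ΣF_x = 0: B_x = 0.
ΣF_y = 0: B_y − 937.6·5.5 − 2350 = 0 → B_y = 7507 N.
ΣM about B: M_B − (937.6·5.5)·7.05 − 2350·8.1 − 19600 = 0 → M_B = 74990 N·m.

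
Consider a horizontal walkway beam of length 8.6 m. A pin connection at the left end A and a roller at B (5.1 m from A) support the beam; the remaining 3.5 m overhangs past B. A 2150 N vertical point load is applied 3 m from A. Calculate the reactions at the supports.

A_x = 0, A_y = 885.3 N, B_y = 1265 N

ΣM about A: B_y·5.1 − 2150·3 = 0 → B_y = 6450/5.1 = 1264.71 ≈ 1265 N.
ΣF_y = 0: A_y + 1264.71 − 2150 = 0 → A_y = 885.3 N.
ΣF_x = 0: no horizontal applied forces, so A_x = 0.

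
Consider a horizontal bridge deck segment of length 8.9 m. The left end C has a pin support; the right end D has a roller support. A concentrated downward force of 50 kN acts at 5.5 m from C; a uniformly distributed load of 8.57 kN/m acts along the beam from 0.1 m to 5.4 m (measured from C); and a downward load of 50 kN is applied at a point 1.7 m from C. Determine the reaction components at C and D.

C_x = 0, C_y = 90.94 kN, D_y = 54.48 kN

Resultant of the distributed load: 8.57 × 5.3 = 45.421 kN at 2.75 m from C.
ΣM about C: D_y·8.9 − 50·5.5 − (8.57·5.3)·2.75 − 50·1.7 = 0 → D_y = 484.90775/8.9 = 54.484 ≈ 54.48 kN.
ΣF_y = 0: C_y + 54.484 − 50 − 8.57·5.3 − 50 = 0 → C_y = 90.94 kN.
ΣF_x = 0: no horizontal applied forces, so C_x = 0.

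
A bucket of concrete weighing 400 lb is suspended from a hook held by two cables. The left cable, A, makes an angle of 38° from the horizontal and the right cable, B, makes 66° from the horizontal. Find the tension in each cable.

ΣF_x = 0: −T_A·cos38° + T_B·cos66° = 0 → T_B = 1.9374·T_A.
ΣF_y = 0: T_A·sin38° + T_B·sin66° = 400.
Substitute: T_A·(0.615661 + 1.9374·0.913545) = 400 → T_A = 167.675 ≈ 167.7 lb.
Then T_B = 1.9374 × 167.675 = 324.9 lb.

T_A = 167.7 lb, T_B = 324.9 lb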